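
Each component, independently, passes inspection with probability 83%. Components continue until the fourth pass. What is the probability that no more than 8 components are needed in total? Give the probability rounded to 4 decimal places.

Finishing within 8 components ⇔ at least 4 successes in the first 8. With X ~ Binomial(8, 0.83), P(Y ≤ 8) = 1 − P(X ≤ 3).
  k=0: C(8,0)·0.83^0·0.17^8 = 0.000001
  k=1: C(8,1)·0.83^1·0.17^7 = 0.000027
  k=2: C(8,2)·0.83^2·0.17^6 = 0.000466
  k=3: C(8,3)·0.83^3·0.17^5 = 0.004546
1 − 0.005040 = 0.994960

0.9950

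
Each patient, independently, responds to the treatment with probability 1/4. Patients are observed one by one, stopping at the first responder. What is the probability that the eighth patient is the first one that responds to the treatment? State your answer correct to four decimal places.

0.0334

Geometric (trials to first success), p = 0.25.
P(Y = 8) = (1−p)^7 · p = 0.13348 · 0.25 = 0.033371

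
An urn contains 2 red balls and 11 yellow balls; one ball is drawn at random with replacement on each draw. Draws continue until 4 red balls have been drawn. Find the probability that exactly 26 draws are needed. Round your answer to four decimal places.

0.0327

Y = trial on which the fourth success occurs; negative binomial, r=4, p=0.153846.
P(Y=26) = C(25,3) · p^4 · (1−p)^22
= 2300 · 0.0005602 · 0.025345 = 0.032656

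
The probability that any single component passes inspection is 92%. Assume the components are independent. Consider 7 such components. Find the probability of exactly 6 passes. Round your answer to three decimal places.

X ~ Binomial(n=7, p=0.92).
P(X=6) = C(7,6) · p^6 · (1−p)^1
= 7 · 0.60636 · 0.08 = 0.33956

0.340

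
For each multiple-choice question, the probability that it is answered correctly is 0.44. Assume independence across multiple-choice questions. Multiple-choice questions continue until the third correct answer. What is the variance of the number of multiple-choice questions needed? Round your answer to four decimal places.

Y = total multiple-choice questions until the third success; negative binomial with r=3, p=0.44.
Var(Y) = r(1−p)/p² = 3·0.56 / 0.44² = 8.677686

8.6777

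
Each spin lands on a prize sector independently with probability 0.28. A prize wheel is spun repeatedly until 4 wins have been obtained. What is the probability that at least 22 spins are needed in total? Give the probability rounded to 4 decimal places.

Needing more than 21 spins ⇔ fewer than 4 successes in the first 21. With X ~ Binomial(21, 0.28), P(Y > 21) = P(X ≤ 3).
  k=0: C(21,0)·0.28^0·0.72^21 = 0.001009
  k=1: C(21,1)·0.28^1·0.72^20 = 0.008242
  k=2: C(21,2)·0.28^2·0.72^19 = 0.032052
  k=3: C(21,3)·0.28^3·0.72^18 = 0.078942
P(X ≤ 3) = 0.120245

0.1202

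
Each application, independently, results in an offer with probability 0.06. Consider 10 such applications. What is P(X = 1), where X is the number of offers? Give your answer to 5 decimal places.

0.34380

X ~ Binomial(n=10, p=0.06).
P(X=1) = C(10,1) · p^1 · (1−p)^9
= 10 · 0.06 · 0.57299 = 0.3437969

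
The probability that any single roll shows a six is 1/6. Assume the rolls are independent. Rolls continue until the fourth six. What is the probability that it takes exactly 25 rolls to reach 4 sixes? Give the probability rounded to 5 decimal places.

0.03395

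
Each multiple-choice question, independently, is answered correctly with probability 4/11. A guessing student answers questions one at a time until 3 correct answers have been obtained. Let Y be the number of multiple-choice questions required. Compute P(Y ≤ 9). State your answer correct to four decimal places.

0.6937

Finishing within 9 multiple-choice questions ⇔ at least 3 successes in the first 9. With X ~ Binomial(9, 0.363636), P(Y ≤ 9) = 1 − P(X ≤ 2).
  k=0: C(9,0)·0.363636^0·0.636364^9 = 0.017114
  k=1: C(9,1)·0.363636^1·0.636364^8 = 0.088014
  k=2: C(9,2)·0.363636^2·0.636364^7 = 0.201175
1 − 0.306303 = 0.693697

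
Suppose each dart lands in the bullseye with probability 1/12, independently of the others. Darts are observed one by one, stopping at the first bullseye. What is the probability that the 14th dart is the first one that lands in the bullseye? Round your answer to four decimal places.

Geometric (trials to first success), p = 0.083333.
P(Y = 14) = (1−p)^13 · p = 0.32266 · 0.083333 = 0.026889

0.0269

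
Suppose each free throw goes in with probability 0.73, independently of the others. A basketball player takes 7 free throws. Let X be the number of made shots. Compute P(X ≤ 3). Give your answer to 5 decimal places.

0.09050

X ~ Binomial(7, 0.73); P(X ≤ 3) = Σ C(7,k) p^k (1−p)^(7−k) over k:
  k=0: C(7,0)·0.73^0·0.27^7 = 0.0001046
  k=1: C(7,1)·0.73^1·0.27^6 = 0.0019797
  k=2: C(7,2)·0.73^2·0.27^5 = 0.0160577
  k=3: C(7,3)·0.73^3·0.27^4 = 0.0723589
Total = 0.0905009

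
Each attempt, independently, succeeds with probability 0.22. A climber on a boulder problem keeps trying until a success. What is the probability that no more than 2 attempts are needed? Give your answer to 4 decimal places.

0.3916

Y = number of attempts to the first success; geometric, p = 0.22.
P(Y ≤ 2) = 1 − (1−p)^2 = 1 − 0.608400 = 0.391600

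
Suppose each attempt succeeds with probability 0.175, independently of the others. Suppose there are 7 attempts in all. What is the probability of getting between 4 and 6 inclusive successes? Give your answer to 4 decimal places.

X ~ Binomial(7, 0.175); P(4 ≤ X ≤ 6) = Σ C(7,k) p^k (1−p)^(7−k) over k:
  k=4: C(7,4)·0.175^4·0.825^3 = 0.018432
  k=5: C(7,5)·0.175^5·0.825^2 = 0.002346
  k=6: C(7,6)·0.175^6·0.825^1 = 0.000166
Total = 0.020944

0.0209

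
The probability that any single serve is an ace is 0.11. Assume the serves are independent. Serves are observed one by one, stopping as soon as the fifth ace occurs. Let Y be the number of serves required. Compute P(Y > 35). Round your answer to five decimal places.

0.66010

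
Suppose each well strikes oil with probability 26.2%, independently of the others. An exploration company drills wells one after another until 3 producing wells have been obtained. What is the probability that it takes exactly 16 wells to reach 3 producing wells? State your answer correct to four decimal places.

0.0364

Y = trial on which the third success occurs; negative binomial, r=3, p=0.262.
P(Y=16) = C(15,2) · p^3 · (1−p)^13
= 105 · 0.017985 · 0.019263 = 0.036377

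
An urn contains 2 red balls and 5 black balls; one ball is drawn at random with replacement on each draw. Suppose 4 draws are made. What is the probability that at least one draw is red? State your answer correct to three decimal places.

P(at least one) = 1 − P(none) = 1 − (1 − 0.285714)^4
= 1 − 0.26031 = 0.73969

0.740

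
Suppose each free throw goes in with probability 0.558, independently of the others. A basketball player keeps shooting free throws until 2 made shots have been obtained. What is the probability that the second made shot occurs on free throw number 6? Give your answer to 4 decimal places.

Y = trial on which the second success occurs; negative binomial, r=2, p=0.558.
P(Y=6) = C(5,1) · p^2 · (1−p)^4
= 5 · 0.31136 · 0.038167 = 0.059419

0.0594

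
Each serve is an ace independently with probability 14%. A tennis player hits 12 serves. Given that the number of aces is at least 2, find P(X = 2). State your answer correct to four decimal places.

X ~ Binomial(12, 0.14). Want P(X=2 | X≥2) = P(X=2) / P(X≥2).
P(X=2) = C(12,2)·0.14^2·0.86^10 = 0.286276
P(X≥2) = 1 − 0.163675 − 0.319737 = 0.516589
Ratio = 0.286276 / 0.516589 = 0.554166

0.5542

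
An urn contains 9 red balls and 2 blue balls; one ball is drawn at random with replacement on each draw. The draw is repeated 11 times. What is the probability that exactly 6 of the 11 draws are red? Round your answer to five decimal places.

0.02754

X ~ Binomial(n=11, p=0.818182).
P(X=6) = C(11,6) · p^6 · (1−p)^5
= 462 · 0.29998 · 0.00019869 = 0.0275377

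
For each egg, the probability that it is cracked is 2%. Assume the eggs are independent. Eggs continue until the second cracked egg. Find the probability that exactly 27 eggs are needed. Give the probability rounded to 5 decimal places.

0.00628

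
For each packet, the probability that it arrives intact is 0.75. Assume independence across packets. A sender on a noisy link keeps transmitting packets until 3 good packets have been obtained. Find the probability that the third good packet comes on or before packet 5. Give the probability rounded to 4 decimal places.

Finishing within 5 packets ⇔ at least 3 successes in the first 5. With X ~ Binomial(5, 0.75), P(Y ≤ 5) = 1 − P(X ≤ 2).
  k=0: C(5,0)·0.75^0·0.25^5 = 0.000977
  k=1: C(5,1)·0.75^1·0.25^4 = 0.014648
  k=2: C(5,2)·0.75^2·0.25^3 = 0.087891
1 − 0.103516 = 0.896484

0.8965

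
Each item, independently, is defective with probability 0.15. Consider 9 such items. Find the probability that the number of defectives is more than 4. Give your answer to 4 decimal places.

X ~ Binomial(9, 0.15); P(X ≥ 5) = Σ C(9,k) p^k (1−p)^(9−k) over k:
  k=5: C(9,5)·0.15^5·0.85^4 = 0.004995
  k=6: C(9,6)·0.15^6·0.85^3 = 0.000588
  k=7: C(9,7)·0.15^7·0.85^2 = 0.000044
  k=8: C(9,8)·0.15^8·0.85^1 = 0.000002
  k=9: C(9,9)·0.15^9·0.85^0 = 0.000000
Total = 0.005629

0.0056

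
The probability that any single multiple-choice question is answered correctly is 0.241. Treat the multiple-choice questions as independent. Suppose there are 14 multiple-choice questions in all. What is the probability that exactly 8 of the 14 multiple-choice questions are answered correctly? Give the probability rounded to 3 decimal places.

X ~ Binomial(n=14, p=0.241).
P(X=8) = C(14,8) · p^8 · (1−p)^6
= 3003 · 1.138e-05 · 0.19118 = 0.00653

0.007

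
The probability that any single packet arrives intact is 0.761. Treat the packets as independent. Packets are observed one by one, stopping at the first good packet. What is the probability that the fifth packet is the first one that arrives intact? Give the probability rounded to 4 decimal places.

Geometric (trials to first success), p = 0.761.
P(Y = 5) = (1−p)^4 · p = 0.0032628 · 0.761 = 0.002483

0.0025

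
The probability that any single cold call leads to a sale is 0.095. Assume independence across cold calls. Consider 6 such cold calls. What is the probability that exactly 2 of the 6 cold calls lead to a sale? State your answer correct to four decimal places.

X ~ Binomial(n=6, p=0.095).
P(X=2) = C(6,2) · p^2 · (1−p)^4
= 15 · 0.009025 · 0.6708 = 0.090810

0.0908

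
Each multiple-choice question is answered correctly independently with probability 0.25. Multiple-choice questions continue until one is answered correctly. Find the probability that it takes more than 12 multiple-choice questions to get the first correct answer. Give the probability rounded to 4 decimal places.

0.0317

Y = number of multiple-choice questions to the first success; geometric, p = 0.25.
P(Y > 12) = P(first 12 all fail) = (1−p)^12 = 0.031676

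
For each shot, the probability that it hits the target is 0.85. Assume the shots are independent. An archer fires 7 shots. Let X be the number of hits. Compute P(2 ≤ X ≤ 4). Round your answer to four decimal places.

X ~ Binomial(7, 0.85); P(2 ≤ X ≤ 4) = Σ C(7,k) p^k (1−p)^(7−k) over k:
  k=2: C(7,2)·0.85^2·0.15^5 = 0.001152
  k=3: C(7,3)·0.85^3·0.15^4 = 0.010882
  k=4: C(7,4)·0.85^4·0.15^3 = 0.061662
Total = 0.073696

0.0737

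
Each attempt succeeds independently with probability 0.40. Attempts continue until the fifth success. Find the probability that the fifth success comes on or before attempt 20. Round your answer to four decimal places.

0.9490

Finishing within 20 attempts ⇔ at least 5 successes in the first 20. With X ~ Binomial(20, 0.40), P(Y ≤ 20) = 1 − P(X ≤ 4).
  k=0: C(20,0)·0.40^0·0.60^20 = 0.000037
  k=1: C(20,1)·0.40^1·0.60^19 = 0.000487
  k=2: C(20,2)·0.40^2·0.60^18 = 0.003087
  k=3: C(20,3)·0.40^3·0.60^17 = 0.012350
  k=4: C(20,4)·0.40^4·0.60^16 = 0.034991
1 − 0.050952 = 0.949048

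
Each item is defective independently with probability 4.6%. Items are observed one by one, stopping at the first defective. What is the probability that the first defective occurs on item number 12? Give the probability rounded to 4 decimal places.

0.0274

Geometric (trials to first success), p = 0.046.
P(Y = 12) = (1−p)^11 · p = 0.59571 · 0.046 = 0.027402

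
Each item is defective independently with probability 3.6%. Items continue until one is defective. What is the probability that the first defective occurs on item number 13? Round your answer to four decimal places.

0.0232

Geometric (trials to first success), p = 0.036.
P(Y = 13) = (1−p)^12 · p = 0.64406 · 0.036 = 0.023186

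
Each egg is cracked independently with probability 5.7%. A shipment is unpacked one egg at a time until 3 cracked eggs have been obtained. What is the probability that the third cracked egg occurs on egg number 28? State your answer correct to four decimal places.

0.0150

Y = trial on which the third success occurs; negative binomial, r=3, p=0.057.
P(Y=28) = C(27,2) · p^3 · (1−p)^25
= 351 · 0.00018519 · 0.23056 = 0.014987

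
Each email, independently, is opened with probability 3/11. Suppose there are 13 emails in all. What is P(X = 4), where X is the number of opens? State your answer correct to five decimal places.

X ~ Binomial(n=13, p=0.272727).
P(X=4) = C(13,4) · p^4 · (1−p)^9
= 715 · 0.0055324 · 0.056921 = 0.2251625

0.22516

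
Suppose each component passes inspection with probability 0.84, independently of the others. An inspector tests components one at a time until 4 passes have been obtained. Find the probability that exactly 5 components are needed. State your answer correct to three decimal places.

Y = trial on which the fourth success occurs; negative binomial, r=4, p=0.84.
P(Y=5) = C(4,3) · p^4 · (1−p)^1
= 4 · 0.49787 · 0.16 = 0.31864

0.319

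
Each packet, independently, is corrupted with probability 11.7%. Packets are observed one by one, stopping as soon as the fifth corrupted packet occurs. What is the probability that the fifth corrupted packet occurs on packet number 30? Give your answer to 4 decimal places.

Y = trial on which the fifth success occurs; negative binomial, r=5, p=0.117.
P(Y=30) = C(29,4) · p^5 · (1−p)^25
= 23751 · 2.1924e-05 · 0.044567 = 0.023208

0.0232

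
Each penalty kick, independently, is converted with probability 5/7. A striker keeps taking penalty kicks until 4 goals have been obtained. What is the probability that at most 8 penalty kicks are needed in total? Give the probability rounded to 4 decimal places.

0.9524

Finishing within 8 penalty kicks ⇔ at least 4 successes in the first 8. With X ~ Binomial(8, 0.714286), P(Y ≤ 8) = 1 − P(X ≤ 3).
  k=0: C(8,0)·0.714286^0·0.285714^8 = 0.000044
  k=1: C(8,1)·0.714286^1·0.285714^7 = 0.000888
  k=2: C(8,2)·0.714286^2·0.285714^6 = 0.007771
  k=3: C(8,3)·0.714286^3·0.285714^5 = 0.038857
1 − 0.047560 = 0.952440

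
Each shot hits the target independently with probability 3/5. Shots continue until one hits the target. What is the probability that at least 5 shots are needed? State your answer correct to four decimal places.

0.0256

Y = number of shots to the first success; geometric, p = 0.60.
P(Y > 4) = P(first 4 all fail) = (1−p)^4 = 0.025600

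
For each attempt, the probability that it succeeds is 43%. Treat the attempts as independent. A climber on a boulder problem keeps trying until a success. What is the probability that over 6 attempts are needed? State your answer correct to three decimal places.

0.034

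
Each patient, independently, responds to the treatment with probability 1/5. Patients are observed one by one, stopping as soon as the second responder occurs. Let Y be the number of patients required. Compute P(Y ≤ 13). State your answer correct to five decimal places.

0.76635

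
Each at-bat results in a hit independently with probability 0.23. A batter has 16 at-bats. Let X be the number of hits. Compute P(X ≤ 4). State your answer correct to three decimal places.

0.701

X ~ Binomial(16, 0.23); P(X ≤ 4) = Σ C(16,k) p^k (1−p)^(16−k) over k:
  k=0: C(16,0)·0.23^0·0.77^16 = 0.01527
  k=1: C(16,1)·0.23^1·0.77^15 = 0.07298
  k=2: C(16,2)·0.23^2·0.77^14 = 0.16350
  k=3: C(16,3)·0.23^3·0.77^13 = 0.22790
  k=4: C(16,4)·0.23^4·0.77^12 = 0.22124
Total = 0.70089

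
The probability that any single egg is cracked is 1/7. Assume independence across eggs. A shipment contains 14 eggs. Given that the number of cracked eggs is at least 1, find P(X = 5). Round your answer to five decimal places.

0.03363

X ~ Binomial(14, 0.142857). Want P(X=5 | X≥1) = P(X=5) / P(X≥1).
P(X=5) = C(14,5)·0.142857^5·0.857143^9 = 0.0297477
P(X≥1) = 1 − 0.1155433 = 0.8844567
Ratio = 0.0297477 / 0.8844567 = 0.0336338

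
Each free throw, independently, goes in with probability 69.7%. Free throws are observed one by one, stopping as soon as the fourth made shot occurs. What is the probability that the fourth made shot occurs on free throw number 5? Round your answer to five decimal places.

Y = trial on which the fourth success occurs; negative binomial, r=4, p=0.697.
P(Y=5) = C(4,3) · p^4 · (1−p)^1
= 4 · 0.23601 · 0.303 = 0.2860446

0.28604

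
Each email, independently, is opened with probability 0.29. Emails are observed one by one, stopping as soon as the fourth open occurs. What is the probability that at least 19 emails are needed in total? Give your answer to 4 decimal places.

Needing more than 18 emails ⇔ fewer than 4 successes in the first 18. With X ~ Binomial(18, 0.29), P(Y > 18) = P(X ≤ 3).
  k=0: C(18,0)·0.29^0·0.71^18 = 0.002102
  k=1: C(18,1)·0.29^1·0.71^17 = 0.015455
  k=2: C(18,2)·0.29^2·0.71^16 = 0.053656
  k=3: C(18,3)·0.29^3·0.71^15 = 0.116885
P(X ≤ 3) = 0.188098

0.1881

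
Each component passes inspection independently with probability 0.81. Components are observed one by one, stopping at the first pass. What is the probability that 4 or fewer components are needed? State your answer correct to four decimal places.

Y = number of components to the first success; geometric, p = 0.81.
P(Y ≤ 4) = 1 − (1−p)^4 = 1 − 0.001303 = 0.998697

0.9987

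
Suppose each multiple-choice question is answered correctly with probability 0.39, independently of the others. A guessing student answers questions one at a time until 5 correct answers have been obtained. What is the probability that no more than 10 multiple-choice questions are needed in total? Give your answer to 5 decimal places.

0.34204

Finishing within 10 multiple-choice questions ⇔ at least 5 successes in the first 10. With X ~ Binomial(10, 0.39), P(Y ≤ 10) = 1 − P(X ≤ 4).
  k=0: C(10,0)·0.39^0·0.61^10 = 0.0071334
  k=1: C(10,1)·0.39^1·0.61^9 = 0.0456072
  k=2: C(10,2)·0.39^2·0.61^8 = 0.1312141
  k=3: C(10,3)·0.39^3·0.61^7 = 0.2237092
  k=4: C(10,4)·0.39^4·0.61^6 = 0.2502976
1 − 0.6579615 = 0.3420385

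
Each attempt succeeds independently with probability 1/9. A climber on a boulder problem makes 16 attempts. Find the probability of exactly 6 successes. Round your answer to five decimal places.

0.00464

X ~ Binomial(n=16, p=0.111111).
P(X=6) = C(16,6) · p^6 · (1−p)^10
= 8008 · 1.8817e-06 · 0.30795 = 0.0046403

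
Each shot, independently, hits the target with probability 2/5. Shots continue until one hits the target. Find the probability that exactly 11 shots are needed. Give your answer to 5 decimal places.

0.00242

Geometric (trials to first success), p = 0.40.
P(Y = 11) = (1−p)^10 · p = 0.0060466 · 0.40 = 0.0024186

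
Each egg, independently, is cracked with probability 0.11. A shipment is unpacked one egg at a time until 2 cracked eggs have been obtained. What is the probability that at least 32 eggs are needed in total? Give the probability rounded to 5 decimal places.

Needing more than 31 eggs ⇔ fewer than 2 successes in the first 31. With X ~ Binomial(31, 0.11), P(Y > 31) = P(X ≤ 1).
  k=0: C(31,0)·0.11^0·0.89^31 = 0.0269830
  k=1: C(31,1)·0.11^1·0.89^30 = 0.1033843
P(X ≤ 1) = 0.1303673

0.13037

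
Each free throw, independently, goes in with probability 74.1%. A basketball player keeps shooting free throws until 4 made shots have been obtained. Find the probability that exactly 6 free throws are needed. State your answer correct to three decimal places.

Y = trial on which the fourth success occurs; negative binomial, r=4, p=0.741.
P(Y=6) = C(5,3) · p^4 · (1−p)^2
= 10 · 0.30149 · 0.067081 = 0.20224

0.202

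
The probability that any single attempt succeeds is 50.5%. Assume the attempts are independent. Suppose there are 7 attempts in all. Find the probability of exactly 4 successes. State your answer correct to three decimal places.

0.276

X ~ Binomial(n=7, p=0.505).
P(X=4) = C(7,4) · p^4 · (1−p)^3
= 35 · 0.065038 · 0.12129 = 0.27609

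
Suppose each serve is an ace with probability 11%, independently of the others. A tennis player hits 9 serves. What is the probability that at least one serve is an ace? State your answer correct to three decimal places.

0.650

P(at least one) = 1 − P(none) = 1 − (1 − 0.11)^9
= 1 − 0.35036 = 0.64964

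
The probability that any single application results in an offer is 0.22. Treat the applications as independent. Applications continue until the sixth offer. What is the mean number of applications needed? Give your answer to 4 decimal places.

27.2727

Y = total applications until the sixth success; negative binomial with r=6, p=0.22.
E[Y] = r / p = 6 / 0.22 = 27.272727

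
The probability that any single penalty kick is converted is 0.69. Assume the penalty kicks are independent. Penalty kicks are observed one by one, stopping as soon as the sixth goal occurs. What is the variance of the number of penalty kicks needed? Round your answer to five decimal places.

Y = total penalty kicks until the sixth success; negative binomial with r=6, p=0.69.
Var(Y) = r(1−p)/p² = 6·0.31 / 0.69² = 3.9067423

3.90674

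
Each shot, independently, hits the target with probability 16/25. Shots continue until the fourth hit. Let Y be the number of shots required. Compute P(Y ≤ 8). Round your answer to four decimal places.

Finishing within 8 shots ⇔ at least 4 successes in the first 8. With X ~ Binomial(8, 0.64), P(Y ≤ 8) = 1 − P(X ≤ 3).
  k=0: C(8,0)·0.64^0·0.36^8 = 0.000282
  k=1: C(8,1)·0.64^1·0.36^7 = 0.004012
  k=2: C(8,2)·0.64^2·0.36^6 = 0.024965
  k=3: C(8,3)·0.64^3·0.36^5 = 0.088765
1 − 0.118024 = 0.881976

0.8820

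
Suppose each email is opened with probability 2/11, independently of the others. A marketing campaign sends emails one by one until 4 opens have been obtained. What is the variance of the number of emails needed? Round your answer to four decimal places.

99.0000

Y = total emails until the fourth success; negative binomial with r=4, p=0.181818.
Var(Y) = r(1−p)/p² = 4·0.818182 / 0.181818² = 99.000000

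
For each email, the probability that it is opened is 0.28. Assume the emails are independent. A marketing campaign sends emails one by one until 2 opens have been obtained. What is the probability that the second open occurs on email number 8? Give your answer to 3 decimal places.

0.076

Y = trial on which the second success occurs; negative binomial, r=2, p=0.28.
P(Y=8) = C(7,1) · p^2 · (1−p)^6
= 7 · 0.0784 · 0.13931 = 0.07646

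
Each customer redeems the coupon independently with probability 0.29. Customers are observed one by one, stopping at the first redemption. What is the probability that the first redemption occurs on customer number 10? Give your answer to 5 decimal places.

Geometric (trials to first success), p = 0.29.
P(Y = 10) = (1−p)^9 · p = 0.045849 · 0.29 = 0.0132961

0.01330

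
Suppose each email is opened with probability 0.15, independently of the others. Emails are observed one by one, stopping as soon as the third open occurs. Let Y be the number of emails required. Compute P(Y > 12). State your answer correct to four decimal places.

0.7358

Needing more than 12 emails ⇔ fewer than 3 successes in the first 12. With X ~ Binomial(12, 0.15), P(Y > 12) = P(X ≤ 2).
  k=0: C(12,0)·0.15^0·0.85^12 = 0.142242
  k=1: C(12,1)·0.15^1·0.85^11 = 0.301218
  k=2: C(12,2)·0.15^2·0.85^10 = 0.292358
P(X ≤ 2) = 0.735818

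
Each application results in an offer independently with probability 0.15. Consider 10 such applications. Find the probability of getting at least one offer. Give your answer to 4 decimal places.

0.8031

P(at least one) = 1 − P(none) = 1 − (1 − 0.15)^10
= 1 − 0.196874 = 0.803126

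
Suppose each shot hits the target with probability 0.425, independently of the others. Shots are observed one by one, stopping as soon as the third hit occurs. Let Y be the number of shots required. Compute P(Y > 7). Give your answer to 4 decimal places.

0.3667

Needing more than 7 shots ⇔ fewer than 3 successes in the first 7. With X ~ Binomial(7, 0.425), P(Y > 7) = P(X ≤ 2).
  k=0: C(7,0)·0.425^0·0.575^7 = 0.020781
  k=1: C(7,1)·0.425^1·0.575^6 = 0.107521
  k=2: C(7,2)·0.425^2·0.575^5 = 0.238417
P(X ≤ 2) = 0.366719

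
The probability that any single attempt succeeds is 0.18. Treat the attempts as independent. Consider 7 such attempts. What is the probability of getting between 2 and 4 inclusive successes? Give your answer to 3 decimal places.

0.365

X ~ Binomial(7, 0.18); P(2 ≤ X ≤ 4) = Σ C(7,k) p^k (1−p)^(7−k) over k:
  k=2: C(7,2)·0.18^2·0.82^5 = 0.25225
  k=3: C(7,3)·0.18^3·0.82^4 = 0.09229
  k=4: C(7,4)·0.18^4·0.82^3 = 0.02026
Total = 0.36480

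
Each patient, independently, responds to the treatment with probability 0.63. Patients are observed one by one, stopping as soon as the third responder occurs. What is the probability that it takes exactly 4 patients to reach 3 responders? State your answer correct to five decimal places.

0.27755

Y = trial on which the third success occurs; negative binomial, r=3, p=0.63.
P(Y=4) = C(3,2) · p^3 · (1−p)^1
= 3 · 0.25005 · 0.37 = 0.2775522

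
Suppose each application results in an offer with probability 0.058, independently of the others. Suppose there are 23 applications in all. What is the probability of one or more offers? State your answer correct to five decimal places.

0.74697

P(at least one) = 1 − P(none) = 1 − (1 − 0.058)^23
= 1 − 0.2530293 = 0.7469707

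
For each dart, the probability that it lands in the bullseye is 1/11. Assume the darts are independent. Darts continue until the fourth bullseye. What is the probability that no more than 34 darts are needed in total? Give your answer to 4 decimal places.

0.3740

Finishing within 34 darts ⇔ at least 4 successes in the first 34. With X ~ Binomial(34, 0.090909), P(Y ≤ 34) = 1 − P(X ≤ 3).
  k=0: C(34,0)·0.090909^0·0.909091^34 = 0.039143
  k=1: C(34,1)·0.090909^1·0.909091^33 = 0.133085
  k=2: C(34,2)·0.090909^2·0.909091^32 = 0.219589
  k=3: C(34,3)·0.090909^3·0.909091^31 = 0.234229
1 − 0.626045 = 0.373955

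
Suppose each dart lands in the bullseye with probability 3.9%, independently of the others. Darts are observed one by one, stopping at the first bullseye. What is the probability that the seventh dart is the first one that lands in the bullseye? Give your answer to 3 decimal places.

Geometric (trials to first success), p = 0.039.
P(Y = 7) = (1−p)^6 · p = 0.78766 · 0.039 = 0.03072

0.031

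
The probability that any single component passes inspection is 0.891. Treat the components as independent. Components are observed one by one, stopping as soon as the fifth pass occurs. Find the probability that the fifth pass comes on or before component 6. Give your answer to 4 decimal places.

Finishing within 6 components ⇔ at least 5 successes in the first 6. With X ~ Binomial(6, 0.891), P(Y ≤ 6) = 1 − P(X ≤ 4).
  k=0: C(6,0)·0.891^0·0.109^6 = 0.000002
  k=1: C(6,1)·0.891^1·0.109^5 = 0.000082
  k=2: C(6,2)·0.891^2·0.109^4 = 0.001681
  k=3: C(6,3)·0.891^3·0.109^3 = 0.018321
  k=4: C(6,4)·0.891^4·0.109^2 = 0.112319
1 − 0.132405 = 0.867595

0.8676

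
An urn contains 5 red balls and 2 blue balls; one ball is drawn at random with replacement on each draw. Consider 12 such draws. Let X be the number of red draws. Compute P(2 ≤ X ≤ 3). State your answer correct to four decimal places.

X ~ Binomial(12, 0.714286); P(2 ≤ X ≤ 3) = Σ C(12,k) p^k (1−p)^(12−k) over k:
  k=2: C(12,2)·0.714286^2·0.285714^10 = 0.000122
  k=3: C(12,3)·0.714286^3·0.285714^9 = 0.001017
Total = 0.001139

0.0011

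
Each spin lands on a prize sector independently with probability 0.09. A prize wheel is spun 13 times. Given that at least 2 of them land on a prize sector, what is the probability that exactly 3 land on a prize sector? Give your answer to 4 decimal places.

0.2466

X ~ Binomial(13, 0.09). Want P(X=3 | X≥2) = P(X=3) / P(X≥2).
P(X=3) = C(13,3)·0.09^3·0.91^10 = 0.081191
P(X≥2) = 1 − 0.293453 − 0.377296 = 0.329251
Ratio = 0.081191 / 0.329251 = 0.246593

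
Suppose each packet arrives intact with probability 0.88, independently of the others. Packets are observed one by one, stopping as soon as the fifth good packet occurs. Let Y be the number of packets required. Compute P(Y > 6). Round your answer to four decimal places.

Needing more than 6 packets ⇔ fewer than 5 successes in the first 6. With X ~ Binomial(6, 0.88), P(Y > 6) = P(X ≤ 4).
  k=0: C(6,0)·0.88^0·0.12^6 = 0.000003
  k=1: C(6,1)·0.88^1·0.12^5 = 0.000131
  k=2: C(6,2)·0.88^2·0.12^4 = 0.002409
  k=3: C(6,3)·0.88^3·0.12^3 = 0.023552
  k=4: C(6,4)·0.88^4·0.12^2 = 0.129534
P(X ≤ 4) = 0.155629

0.1556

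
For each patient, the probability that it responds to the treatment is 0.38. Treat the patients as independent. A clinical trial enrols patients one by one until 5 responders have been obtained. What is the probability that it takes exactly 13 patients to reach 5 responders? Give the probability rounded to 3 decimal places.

0.086

Y = trial on which the fifth success occurs; negative binomial, r=5, p=0.38.
P(Y=13) = C(12,4) · p^5 · (1−p)^8
= 495 · 0.0079235 · 0.021834 = 0.08564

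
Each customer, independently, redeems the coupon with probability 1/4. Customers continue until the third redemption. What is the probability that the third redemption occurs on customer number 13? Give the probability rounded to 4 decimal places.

Y = trial on which the third success occurs; negative binomial, r=3, p=0.25.
P(Y=13) = C(12,2) · p^3 · (1−p)^10
= 66 · 0.015625 · 0.056314 = 0.058073

0.0581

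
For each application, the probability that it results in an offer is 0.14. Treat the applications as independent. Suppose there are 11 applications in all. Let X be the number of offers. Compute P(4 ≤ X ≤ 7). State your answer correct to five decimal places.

X ~ Binomial(11, 0.14); P(4 ≤ X ≤ 7) = Σ C(11,k) p^k (1−p)^(11−k) over k:
  k=4: C(11,4)·0.14^4·0.86^7 = 0.0441078
  k=5: C(11,5)·0.14^5·0.86^6 = 0.0100525
  k=6: C(11,6)·0.14^6·0.86^5 = 0.0016364
  k=7: C(11,7)·0.14^7·0.86^4 = 0.0001903
Total = 0.0559870

0.05599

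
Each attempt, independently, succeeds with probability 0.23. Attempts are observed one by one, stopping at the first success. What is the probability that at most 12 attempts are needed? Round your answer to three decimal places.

0.957

Y = number of attempts to the first success; geometric, p = 0.23.
P(Y ≤ 12) = 1 − (1−p)^12 = 1 − 0.04344 = 0.95656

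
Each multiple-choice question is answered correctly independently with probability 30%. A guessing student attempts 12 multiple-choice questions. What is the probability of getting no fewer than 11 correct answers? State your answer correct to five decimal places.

0.00002

X ~ Binomial(12, 0.30); P(X ≥ 11) = Σ C(12,k) p^k (1−p)^(12−k) over k:
  k=11: C(12,11)·0.30^11·0.70^1 = 0.0000149
  k=12: C(12,12)·0.30^12·0.70^0 = 0.0000005
Total = 0.0000154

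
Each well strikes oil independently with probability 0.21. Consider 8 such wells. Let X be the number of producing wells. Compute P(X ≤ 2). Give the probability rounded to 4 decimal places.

0.7745

X ~ Binomial(8, 0.21); P(X ≤ 2) = Σ C(8,k) p^k (1−p)^(8−k) over k:
  k=0: C(8,0)·0.21^0·0.79^8 = 0.151711
  k=1: C(8,1)·0.21^1·0.79^7 = 0.322626
  k=2: C(8,2)·0.21^2·0.79^6 = 0.300164
Total = 0.774501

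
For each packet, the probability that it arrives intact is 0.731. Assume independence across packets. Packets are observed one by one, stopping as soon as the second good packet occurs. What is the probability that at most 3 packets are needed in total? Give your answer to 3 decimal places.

0.822

Finishing within 3 packets ⇔ at least 2 successes in the first 3. With X ~ Binomial(3, 0.731), P(Y ≤ 3) = 1 − P(X ≤ 1).
  k=0: C(3,0)·0.731^0·0.269^3 = 0.01947
  k=1: C(3,1)·0.731^1·0.269^2 = 0.15869
1 − 0.17815 = 0.82185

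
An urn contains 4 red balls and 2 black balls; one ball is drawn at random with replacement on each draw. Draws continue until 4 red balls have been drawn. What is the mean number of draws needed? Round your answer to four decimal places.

6.0000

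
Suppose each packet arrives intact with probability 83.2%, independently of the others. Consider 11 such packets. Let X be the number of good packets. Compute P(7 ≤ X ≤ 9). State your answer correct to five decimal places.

0.54873

X ~ Binomial(11, 0.832); P(7 ≤ X ≤ 9) = Σ C(11,k) p^k (1−p)^(11−k) over k:
  k=7: C(11,7)·0.832^7·0.168^4 = 0.0725461
  k=8: C(11,8)·0.832^8·0.168^3 = 0.1796381
  k=9: C(11,9)·0.832^9·0.168^2 = 0.2965454
Total = 0.5487296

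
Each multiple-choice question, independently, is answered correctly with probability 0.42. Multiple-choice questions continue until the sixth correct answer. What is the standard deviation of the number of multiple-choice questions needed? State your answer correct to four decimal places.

4.4416

Y = total multiple-choice questions until the sixth success; negative binomial with r=6, p=0.42.
SD(Y) = √[r(1−p)/p²] = √(19.727891) = 4.441609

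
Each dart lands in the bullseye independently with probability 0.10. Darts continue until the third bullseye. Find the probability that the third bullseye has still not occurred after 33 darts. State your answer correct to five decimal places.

0.34566

Needing more than 33 darts ⇔ fewer than 3 successes in the first 33. With X ~ Binomial(33, 0.10), P(Y > 33) = P(X ≤ 2).
  k=0: C(33,0)·0.10^0·0.90^33 = 0.0309032
  k=1: C(33,1)·0.10^1·0.90^32 = 0.1133116
  k=2: C(33,2)·0.10^2·0.90^31 = 0.2014428
P(X ≤ 2) = 0.3456575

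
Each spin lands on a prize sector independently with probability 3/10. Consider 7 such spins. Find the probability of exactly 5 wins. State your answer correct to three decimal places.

X ~ Binomial(n=7, p=0.30).
P(X=5) = C(7,5) · p^5 · (1−p)^2
= 21 · 0.00243 · 0.49 = 0.02500

0.025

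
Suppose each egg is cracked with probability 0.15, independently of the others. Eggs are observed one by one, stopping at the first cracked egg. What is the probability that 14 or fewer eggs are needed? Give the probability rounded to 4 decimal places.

Y = number of eggs to the first success; geometric, p = 0.15.
P(Y ≤ 14) = 1 − (1−p)^14 = 1 − 0.102770 = 0.897230

0.8972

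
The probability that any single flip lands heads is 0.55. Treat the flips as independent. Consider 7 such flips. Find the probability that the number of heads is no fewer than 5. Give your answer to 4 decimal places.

0.3164

X ~ Binomial(7, 0.55); P(X ≥ 5) = Σ C(7,k) p^k (1−p)^(7−k) over k:
  k=5: C(7,5)·0.55^5·0.45^2 = 0.214022
  k=6: C(7,6)·0.55^6·0.45^1 = 0.087194
  k=7: C(7,7)·0.55^7·0.45^0 = 0.015224
Total = 0.316440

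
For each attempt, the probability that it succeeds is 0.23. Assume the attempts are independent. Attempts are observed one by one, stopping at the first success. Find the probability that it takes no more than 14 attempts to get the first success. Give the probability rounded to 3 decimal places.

0.974

Y = number of attempts to the first success; geometric, p = 0.23.
P(Y ≤ 14) = 1 − (1−p)^14 = 1 − 0.02576 = 0.97424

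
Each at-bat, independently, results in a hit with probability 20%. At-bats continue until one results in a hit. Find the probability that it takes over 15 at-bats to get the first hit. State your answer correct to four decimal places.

Y = number of at-bats to the first success; geometric, p = 0.20.
P(Y > 15) = P(first 15 all fail) = (1−p)^15 = 0.035184

0.0352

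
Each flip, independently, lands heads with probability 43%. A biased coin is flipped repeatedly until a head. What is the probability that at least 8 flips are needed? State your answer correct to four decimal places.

Y = number of flips to the first success; geometric, p = 0.43.
P(Y > 7) = P(first 7 all fail) = (1−p)^7 = 0.019549

0.0195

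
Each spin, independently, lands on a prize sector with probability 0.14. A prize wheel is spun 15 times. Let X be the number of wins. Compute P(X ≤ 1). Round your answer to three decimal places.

0.358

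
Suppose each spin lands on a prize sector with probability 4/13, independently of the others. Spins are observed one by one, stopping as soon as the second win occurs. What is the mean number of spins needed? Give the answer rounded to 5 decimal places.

Y = total spins until the second success; negative binomial with r=2, p=0.307692.
E[Y] = r / p = 2 / 0.307692 = 6.5000000

6.50000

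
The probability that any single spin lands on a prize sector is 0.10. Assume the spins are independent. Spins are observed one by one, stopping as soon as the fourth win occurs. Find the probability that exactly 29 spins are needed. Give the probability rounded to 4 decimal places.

Y = trial on which the fourth success occurs; negative binomial, r=4, p=0.10.
P(Y=29) = C(28,3) · p^4 · (1−p)^25
= 3276 · 0.0001 · 0.07179 = 0.023518

0.0235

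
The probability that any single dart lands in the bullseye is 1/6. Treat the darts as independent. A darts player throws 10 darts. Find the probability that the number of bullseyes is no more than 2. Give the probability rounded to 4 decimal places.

0.7752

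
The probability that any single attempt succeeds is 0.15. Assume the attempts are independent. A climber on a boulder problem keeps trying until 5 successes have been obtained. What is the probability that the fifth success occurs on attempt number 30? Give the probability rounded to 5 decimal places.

0.03102

Y = trial on which the fifth success occurs; negative binomial, r=5, p=0.15.
P(Y=30) = C(29,4) · p^5 · (1−p)^25
= 23751 · 7.5937e-05 · 0.017198 = 0.0310178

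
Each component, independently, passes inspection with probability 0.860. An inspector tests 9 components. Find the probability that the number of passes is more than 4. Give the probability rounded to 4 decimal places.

0.9959

X ~ Binomial(9, 0.86); P(X ≥ 5) = Σ C(9,k) p^k (1−p)^(9−k) over k:
  k=5: C(9,5)·0.86^5·0.14^4 = 0.022771
  k=6: C(9,6)·0.86^6·0.14^3 = 0.093251
  k=7: C(9,7)·0.86^7·0.14^2 = 0.245498
  k=8: C(9,8)·0.86^8·0.14^1 = 0.377015
  k=9: C(9,9)·0.86^9·0.14^0 = 0.257327
Total = 0.995862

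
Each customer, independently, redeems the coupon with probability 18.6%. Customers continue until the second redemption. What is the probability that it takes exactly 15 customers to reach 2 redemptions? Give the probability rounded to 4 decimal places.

Y = trial on which the second success occurs; negative binomial, r=2, p=0.186.
P(Y=15) = C(14,1) · p^2 · (1−p)^13
= 14 · 0.034596 · 0.068884 = 0.033363

0.0334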